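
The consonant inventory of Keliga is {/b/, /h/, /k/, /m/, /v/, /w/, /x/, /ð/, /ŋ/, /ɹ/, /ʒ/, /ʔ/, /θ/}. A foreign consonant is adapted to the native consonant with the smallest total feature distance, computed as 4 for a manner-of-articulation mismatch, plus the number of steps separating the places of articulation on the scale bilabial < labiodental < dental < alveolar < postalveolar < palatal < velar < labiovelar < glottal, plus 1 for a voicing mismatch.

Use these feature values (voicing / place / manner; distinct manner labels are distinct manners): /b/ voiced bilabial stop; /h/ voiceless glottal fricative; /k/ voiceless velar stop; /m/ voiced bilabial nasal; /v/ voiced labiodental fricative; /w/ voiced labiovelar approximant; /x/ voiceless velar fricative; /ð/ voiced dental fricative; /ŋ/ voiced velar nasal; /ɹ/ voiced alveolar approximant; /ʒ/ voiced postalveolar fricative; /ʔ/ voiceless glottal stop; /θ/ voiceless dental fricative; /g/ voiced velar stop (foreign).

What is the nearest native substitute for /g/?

/k/ is closest: same manner (stop), place distance 0 (velar→velar), voicing differs (+1); total 1. Next closest is /ʔ/ at distance 3.

k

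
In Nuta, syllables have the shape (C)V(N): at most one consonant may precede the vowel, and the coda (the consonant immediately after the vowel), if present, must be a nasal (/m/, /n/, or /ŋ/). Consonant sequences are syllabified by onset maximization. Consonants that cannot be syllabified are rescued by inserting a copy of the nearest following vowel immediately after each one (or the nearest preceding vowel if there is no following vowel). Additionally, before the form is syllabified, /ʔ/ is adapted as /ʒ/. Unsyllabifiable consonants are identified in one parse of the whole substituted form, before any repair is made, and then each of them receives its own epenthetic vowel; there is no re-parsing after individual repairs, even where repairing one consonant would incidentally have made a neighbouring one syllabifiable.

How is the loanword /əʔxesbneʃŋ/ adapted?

Substitution: /ʔ/ → /ʒ/, giving /əʒxesbneʃŋ/.
The consonants /ʒ/, /s/, /b/, /ʃ/, /ŋ/ cannot be parsed into a legal (C)V(N) syllable (only a nasal (/m/, /n/, or /ŋ/) is licensed in coda position; onsets are limited to one consonant).
Inserting the epenthetic vowel yields /ʒ/ → /ʒe/, /s/ → /se/, /b/ → /be/, /ʃ/ → /ʃe/, /ŋ/ → /ŋe/.

əʒexesebeneʃeŋe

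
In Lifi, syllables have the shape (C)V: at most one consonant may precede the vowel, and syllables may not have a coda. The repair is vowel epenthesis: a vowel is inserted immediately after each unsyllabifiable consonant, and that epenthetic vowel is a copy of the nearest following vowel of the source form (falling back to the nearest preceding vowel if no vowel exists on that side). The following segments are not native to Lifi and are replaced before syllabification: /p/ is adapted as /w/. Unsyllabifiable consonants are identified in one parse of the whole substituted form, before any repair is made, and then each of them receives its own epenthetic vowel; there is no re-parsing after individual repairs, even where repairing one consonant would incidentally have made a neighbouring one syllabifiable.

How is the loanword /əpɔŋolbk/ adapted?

əwɔŋoloboko

Substitution: /p/ → /w/, giving /əwɔŋolbk/.
Syllabifying with onset maximization leaves /l/, /b/, /k/ stranded (no codas are permitted; onsets are limited to one consonant).
Inserting the epenthetic vowel yields /l/ → /lo/, /b/ → /bo/, /k/ → /ko/.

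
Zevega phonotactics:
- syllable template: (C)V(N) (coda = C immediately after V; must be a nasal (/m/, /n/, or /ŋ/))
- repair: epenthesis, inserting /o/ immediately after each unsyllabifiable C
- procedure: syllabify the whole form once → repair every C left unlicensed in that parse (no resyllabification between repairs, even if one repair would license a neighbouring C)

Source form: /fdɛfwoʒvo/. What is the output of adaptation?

fodɛfowoʒovo

The consonants /f/, /f/, /ʒ/ cannot be parsed into a legal (C)V(N) syllable (only a nasal (/m/, /n/, or /ŋ/) is licensed in coda position; onsets are limited to one consonant).
Inserting the epenthetic vowel yields /f/ → /fo/, /f/ → /fo/, /ʒ/ → /ʒo/.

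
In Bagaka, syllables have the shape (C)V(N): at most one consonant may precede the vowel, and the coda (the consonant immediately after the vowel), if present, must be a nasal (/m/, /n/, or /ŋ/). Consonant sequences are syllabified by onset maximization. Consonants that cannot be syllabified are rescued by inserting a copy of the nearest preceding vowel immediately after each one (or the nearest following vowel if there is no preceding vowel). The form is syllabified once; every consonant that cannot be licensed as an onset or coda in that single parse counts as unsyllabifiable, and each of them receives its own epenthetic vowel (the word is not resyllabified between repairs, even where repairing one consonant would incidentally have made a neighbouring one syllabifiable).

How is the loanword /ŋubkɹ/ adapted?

The consonants /b/, /k/, /ɹ/ cannot be parsed into a legal (C)V(N) syllable (only a nasal (/m/, /n/, or /ŋ/) is licensed in coda position; onsets are limited to one consonant).
Inserting the epenthetic vowel yields /b/ → /bu/, /k/ → /ku/, /ɹ/ → /ɹu/.

ŋubukuɹu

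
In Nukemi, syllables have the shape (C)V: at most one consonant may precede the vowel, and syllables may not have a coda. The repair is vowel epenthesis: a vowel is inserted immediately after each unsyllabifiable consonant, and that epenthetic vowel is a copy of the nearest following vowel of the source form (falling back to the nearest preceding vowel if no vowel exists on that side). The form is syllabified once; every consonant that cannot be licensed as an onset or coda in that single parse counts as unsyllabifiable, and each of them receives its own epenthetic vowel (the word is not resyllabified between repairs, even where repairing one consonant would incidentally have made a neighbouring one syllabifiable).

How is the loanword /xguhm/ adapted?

The consonants /x/, /h/, /m/ cannot be parsed into a legal (C)V syllable (no codas are permitted; onsets are limited to one consonant).
Inserting the epenthetic vowel yields /x/ → /xu/, /h/ → /hu/, /m/ → /mu/.

xuguhumu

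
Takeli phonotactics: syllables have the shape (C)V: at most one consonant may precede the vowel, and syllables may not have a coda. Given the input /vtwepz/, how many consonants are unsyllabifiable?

4

Syllabifying with onset maximization leaves /v/, /t/, /p/, /z/ stranded (no codas are permitted; onsets are limited to one consonant).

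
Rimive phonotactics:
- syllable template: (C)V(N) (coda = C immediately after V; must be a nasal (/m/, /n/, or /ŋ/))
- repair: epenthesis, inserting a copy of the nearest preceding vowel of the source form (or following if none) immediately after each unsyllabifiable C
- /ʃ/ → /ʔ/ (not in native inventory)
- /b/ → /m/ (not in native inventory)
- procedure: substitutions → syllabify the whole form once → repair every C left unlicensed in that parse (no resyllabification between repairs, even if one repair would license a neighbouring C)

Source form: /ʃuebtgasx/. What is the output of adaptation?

Substitution: /ʃ/ → /ʔ/, /b/ → /m/, giving /ʔuemtgasx/.
Syllabifying with onset maximization leaves /t/, /s/, /x/ stranded (only a nasal (/m/, /n/, or /ŋ/) is licensed in coda position; onsets are limited to one consonant).
Inserting the epenthetic vowel yields /t/ → /te/, /s/ → /sa/, /x/ → /xa/.

ʔuemtegasaxa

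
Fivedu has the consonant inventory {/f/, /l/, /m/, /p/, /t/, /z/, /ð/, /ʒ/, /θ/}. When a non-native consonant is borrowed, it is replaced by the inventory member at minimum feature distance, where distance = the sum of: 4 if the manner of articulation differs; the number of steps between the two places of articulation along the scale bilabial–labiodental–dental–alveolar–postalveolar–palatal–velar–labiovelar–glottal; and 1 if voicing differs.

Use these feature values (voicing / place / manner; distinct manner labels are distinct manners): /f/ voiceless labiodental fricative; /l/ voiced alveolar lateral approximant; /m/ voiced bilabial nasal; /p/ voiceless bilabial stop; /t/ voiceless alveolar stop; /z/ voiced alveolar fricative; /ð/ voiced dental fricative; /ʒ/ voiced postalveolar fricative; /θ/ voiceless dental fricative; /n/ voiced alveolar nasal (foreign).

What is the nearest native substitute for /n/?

/m/ is closest: same manner (nasal), place distance 3 (alveolar→bilabial), same voicing; total 3. Next closest is /l/ at distance 4.

m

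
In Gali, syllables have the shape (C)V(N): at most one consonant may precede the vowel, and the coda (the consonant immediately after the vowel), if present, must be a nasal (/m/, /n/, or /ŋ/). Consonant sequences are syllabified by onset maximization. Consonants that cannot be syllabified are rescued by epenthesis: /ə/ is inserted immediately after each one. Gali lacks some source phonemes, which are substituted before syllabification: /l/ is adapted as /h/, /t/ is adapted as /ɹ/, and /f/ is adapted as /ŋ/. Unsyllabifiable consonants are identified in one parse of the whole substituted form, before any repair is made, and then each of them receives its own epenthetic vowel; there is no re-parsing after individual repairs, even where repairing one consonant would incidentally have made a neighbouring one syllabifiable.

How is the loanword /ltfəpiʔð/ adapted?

həɹəŋəpiʔəðə

Substitution: /l/ → /h/, /t/ → /ɹ/, /f/ → /ŋ/, giving /hɹŋəpiʔð/.
The consonants /h/, /ɹ/, /ʔ/, /ð/ cannot be parsed into a legal (C)V(N) syllable (only a nasal (/m/, /n/, or /ŋ/) is licensed in coda position; onsets are limited to one consonant).
Inserting the epenthetic vowel yields /h/ → /hə/, /ɹ/ → /ɹə/, /ʔ/ → /ʔə/, /ð/ → /ðə/.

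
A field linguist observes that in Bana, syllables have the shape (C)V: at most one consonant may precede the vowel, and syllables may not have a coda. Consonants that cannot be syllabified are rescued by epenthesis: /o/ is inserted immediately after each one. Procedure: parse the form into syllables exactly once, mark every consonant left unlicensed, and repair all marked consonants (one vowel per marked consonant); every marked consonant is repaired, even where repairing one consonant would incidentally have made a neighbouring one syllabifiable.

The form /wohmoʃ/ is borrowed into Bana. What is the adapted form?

wohomoʃo

Syllabifying with onset maximization leaves /h/, /ʃ/ stranded (no codas are permitted; onsets are limited to one consonant).
Each unlicensed consonant becomes the onset of a new syllable: /h/ → /ho/, /ʃ/ → /ʃo/.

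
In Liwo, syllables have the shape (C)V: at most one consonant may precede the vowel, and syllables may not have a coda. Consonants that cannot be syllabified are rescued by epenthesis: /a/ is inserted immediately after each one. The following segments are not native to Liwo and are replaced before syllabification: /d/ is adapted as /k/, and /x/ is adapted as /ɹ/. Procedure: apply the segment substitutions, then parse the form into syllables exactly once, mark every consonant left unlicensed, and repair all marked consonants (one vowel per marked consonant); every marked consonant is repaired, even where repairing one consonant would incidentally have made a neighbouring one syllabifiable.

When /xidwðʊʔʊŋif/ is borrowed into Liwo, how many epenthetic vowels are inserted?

3

After substitution the input is /ɹikwðʊʔʊŋif/.
The unsyllabifiable consonants are /k/, /w/, /f/; each receives one epenthetic vowel.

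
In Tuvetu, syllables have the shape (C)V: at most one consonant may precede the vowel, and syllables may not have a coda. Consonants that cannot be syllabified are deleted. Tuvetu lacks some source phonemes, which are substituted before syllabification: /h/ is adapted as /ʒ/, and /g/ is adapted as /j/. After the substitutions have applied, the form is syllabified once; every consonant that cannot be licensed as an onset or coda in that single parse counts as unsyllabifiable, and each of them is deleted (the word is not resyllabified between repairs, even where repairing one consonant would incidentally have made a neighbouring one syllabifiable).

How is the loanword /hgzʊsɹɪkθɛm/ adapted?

Substitution: /h/ → /ʒ/, /g/ → /j/, giving /ʒjzʊsɹɪkθɛm/.
The consonants /ʒ/, /j/, /s/, /k/, /m/ cannot be parsed into a legal (C)V syllable (no codas are permitted; onsets are limited to one consonant).
Deleting the stranded consonants removes /ʒ/, /j/, /s/, /k/, /m/.

zʊɹɪθɛ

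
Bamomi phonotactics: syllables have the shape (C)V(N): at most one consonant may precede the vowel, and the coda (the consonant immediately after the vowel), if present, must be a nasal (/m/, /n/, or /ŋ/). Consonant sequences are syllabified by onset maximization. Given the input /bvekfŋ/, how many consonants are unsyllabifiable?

Syllabifying with onset maximization leaves /b/, /k/, /f/, /ŋ/ stranded (only a nasal (/m/, /n/, or /ŋ/) is licensed in coda position; onsets are limited to one consonant).

4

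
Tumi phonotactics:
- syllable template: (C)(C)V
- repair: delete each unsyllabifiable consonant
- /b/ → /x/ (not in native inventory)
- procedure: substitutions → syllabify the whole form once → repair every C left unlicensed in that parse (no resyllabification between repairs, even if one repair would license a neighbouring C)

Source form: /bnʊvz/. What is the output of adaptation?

xnʊ

Substitution: /b/ → /x/, giving /xnʊvz/.
Under (C)(C)V, the unsyllabifiable consonants are /v/, /z/ (no codas are permitted; onsets may contain at most 2 consonants).
Deletion applies to /v/, /z/.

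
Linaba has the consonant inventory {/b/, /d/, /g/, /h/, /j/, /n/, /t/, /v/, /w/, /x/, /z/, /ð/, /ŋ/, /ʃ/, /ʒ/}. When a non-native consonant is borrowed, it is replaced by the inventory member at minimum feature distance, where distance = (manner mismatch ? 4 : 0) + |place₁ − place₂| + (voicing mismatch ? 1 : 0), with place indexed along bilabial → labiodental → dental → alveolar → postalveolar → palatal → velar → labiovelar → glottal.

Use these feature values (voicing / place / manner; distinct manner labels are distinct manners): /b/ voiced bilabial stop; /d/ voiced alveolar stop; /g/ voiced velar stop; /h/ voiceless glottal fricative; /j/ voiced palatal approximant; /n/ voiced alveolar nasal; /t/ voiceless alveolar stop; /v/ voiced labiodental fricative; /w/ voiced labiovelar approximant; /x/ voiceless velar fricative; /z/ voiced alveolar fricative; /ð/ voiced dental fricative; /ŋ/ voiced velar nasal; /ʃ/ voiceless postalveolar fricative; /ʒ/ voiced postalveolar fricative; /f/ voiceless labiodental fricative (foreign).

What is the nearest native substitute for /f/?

/v/ is closest: same manner (fricative), place distance 0 (labiodental→labiodental), voicing differs (+1); total 1. Next closest is /ð/ at distance 2.

v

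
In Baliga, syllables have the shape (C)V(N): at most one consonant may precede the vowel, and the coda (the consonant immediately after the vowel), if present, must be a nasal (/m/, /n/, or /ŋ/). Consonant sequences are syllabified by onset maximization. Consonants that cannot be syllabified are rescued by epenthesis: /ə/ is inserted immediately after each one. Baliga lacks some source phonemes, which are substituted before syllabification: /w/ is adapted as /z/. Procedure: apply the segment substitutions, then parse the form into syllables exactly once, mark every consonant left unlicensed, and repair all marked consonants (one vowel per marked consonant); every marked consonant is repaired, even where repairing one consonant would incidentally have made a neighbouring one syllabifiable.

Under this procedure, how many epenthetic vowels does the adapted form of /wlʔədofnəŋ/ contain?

After substitution the input is /zlʔədofnəŋ/.
The unsyllabifiable consonants are /z/, /l/, /f/; each receives one epenthetic vowel.

3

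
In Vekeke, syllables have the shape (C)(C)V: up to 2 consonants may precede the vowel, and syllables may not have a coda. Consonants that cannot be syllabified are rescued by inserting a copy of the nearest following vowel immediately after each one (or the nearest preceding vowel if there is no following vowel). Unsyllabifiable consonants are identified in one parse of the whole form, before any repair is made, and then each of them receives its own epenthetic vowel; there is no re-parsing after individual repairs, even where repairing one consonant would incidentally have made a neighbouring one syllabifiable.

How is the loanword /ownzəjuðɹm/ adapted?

owənzəjuðuɹumu

Syllabifying with onset maximization leaves /w/, /ð/, /ɹ/, /m/ stranded (no codas are permitted; onsets may contain at most 2 consonants).
Inserting the epenthetic vowel yields /w/ → /wə/, /ð/ → /ðu/, /ɹ/ → /ɹu/, /m/ → /mu/.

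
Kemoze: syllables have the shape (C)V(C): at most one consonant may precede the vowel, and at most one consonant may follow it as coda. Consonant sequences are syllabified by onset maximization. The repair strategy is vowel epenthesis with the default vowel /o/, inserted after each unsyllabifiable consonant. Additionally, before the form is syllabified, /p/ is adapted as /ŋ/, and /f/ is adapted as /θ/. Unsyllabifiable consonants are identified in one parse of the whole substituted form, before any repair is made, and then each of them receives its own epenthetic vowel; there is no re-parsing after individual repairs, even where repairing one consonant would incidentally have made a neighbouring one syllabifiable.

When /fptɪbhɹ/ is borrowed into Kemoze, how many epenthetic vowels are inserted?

4

After substitution the input is /θŋtɪbhɹ/.
The unsyllabifiable consonants are /θ/, /ŋ/, /h/, /ɹ/; each receives one epenthetic vowel.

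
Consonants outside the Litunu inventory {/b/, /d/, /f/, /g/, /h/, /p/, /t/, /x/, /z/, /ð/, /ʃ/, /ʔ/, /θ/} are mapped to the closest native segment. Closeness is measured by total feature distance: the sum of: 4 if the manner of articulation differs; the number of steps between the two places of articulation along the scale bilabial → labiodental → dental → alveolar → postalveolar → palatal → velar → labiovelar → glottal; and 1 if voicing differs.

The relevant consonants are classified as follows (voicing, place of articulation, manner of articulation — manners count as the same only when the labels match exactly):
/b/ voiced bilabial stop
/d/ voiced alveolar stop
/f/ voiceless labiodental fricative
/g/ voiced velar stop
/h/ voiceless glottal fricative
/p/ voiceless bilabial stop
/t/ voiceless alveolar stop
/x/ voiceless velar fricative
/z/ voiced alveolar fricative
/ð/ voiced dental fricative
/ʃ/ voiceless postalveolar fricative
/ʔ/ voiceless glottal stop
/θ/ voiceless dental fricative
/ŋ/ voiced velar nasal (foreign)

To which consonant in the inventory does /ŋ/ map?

g

/g/ is closest: manner differs (nasal→stop, +4), place distance 0 (velar→velar), same voicing; total 4. Next closest is /x/ at distance 5.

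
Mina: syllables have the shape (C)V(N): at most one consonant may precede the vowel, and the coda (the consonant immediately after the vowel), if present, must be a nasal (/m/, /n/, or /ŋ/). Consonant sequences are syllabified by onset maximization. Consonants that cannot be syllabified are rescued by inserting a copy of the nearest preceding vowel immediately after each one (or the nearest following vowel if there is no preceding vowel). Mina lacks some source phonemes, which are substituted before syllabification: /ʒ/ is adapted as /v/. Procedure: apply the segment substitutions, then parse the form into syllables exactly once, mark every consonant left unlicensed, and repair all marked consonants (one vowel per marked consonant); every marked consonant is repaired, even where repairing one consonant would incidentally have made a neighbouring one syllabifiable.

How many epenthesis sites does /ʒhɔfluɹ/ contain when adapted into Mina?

After substitution the input is /vhɔfluɹ/.
The unsyllabifiable consonants are /v/, /f/, /ɹ/; each receives one epenthetic vowel.

3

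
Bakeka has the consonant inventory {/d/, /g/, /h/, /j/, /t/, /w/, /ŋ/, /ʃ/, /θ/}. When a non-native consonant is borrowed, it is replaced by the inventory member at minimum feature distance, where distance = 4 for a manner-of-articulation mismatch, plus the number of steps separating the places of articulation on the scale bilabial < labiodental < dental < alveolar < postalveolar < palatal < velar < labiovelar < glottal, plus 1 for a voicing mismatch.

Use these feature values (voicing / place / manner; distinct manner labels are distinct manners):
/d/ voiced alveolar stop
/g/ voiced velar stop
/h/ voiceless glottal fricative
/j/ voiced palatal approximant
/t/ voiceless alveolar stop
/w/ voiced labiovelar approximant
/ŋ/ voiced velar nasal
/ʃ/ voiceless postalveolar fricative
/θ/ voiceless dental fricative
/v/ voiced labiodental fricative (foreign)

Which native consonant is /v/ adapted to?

θ

/θ/ is closest: same manner (fricative), place distance 1 (labiodental→dental), voicing differs (+1); total 2. Next closest is /ʃ/ at distance 4.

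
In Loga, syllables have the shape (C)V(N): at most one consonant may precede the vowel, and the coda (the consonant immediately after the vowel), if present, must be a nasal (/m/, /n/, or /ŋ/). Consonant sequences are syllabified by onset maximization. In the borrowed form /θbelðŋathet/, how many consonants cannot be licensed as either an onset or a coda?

Under (C)V(N), the unsyllabifiable consonants are /θ/, /l/, /ð/, /t/, /t/ (only a nasal (/m/, /n/, or /ŋ/) is licensed in coda position; onsets are limited to one consonant).

5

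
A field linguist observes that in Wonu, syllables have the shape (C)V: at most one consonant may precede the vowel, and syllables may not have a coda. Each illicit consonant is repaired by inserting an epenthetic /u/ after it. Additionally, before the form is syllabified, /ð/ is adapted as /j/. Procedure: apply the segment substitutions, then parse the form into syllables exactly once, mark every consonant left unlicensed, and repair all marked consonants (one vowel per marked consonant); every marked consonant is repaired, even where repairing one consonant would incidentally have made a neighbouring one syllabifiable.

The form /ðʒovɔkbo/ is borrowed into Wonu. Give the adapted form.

juʒovɔkubo

Substitution: /ð/ → /j/, giving /jʒovɔkbo/.
Under (C)V, the unsyllabifiable consonants are /j/, /k/ (no codas are permitted; onsets are limited to one consonant).
Epenthesis after each stranded consonant: /j/ → /ju/, /k/ → /ku/.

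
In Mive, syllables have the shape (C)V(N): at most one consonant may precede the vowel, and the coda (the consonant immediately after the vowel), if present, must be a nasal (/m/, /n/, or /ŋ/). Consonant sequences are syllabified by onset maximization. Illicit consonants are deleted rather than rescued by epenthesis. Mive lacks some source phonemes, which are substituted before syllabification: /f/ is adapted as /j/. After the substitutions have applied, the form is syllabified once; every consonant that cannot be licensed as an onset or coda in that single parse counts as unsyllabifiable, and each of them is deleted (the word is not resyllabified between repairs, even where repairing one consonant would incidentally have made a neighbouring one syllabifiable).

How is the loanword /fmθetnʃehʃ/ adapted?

Substitution: /f/ → /j/, giving /jmθetnʃehʃ/.
Syllabifying with onset maximization leaves /j/, /m/, /t/, /n/, /h/, /ʃ/ stranded (only a nasal (/m/, /n/, or /ŋ/) is licensed in coda position; onsets are limited to one consonant).
Deletion applies to /j/, /m/, /t/, /n/, /h/, /ʃ/.

θeʃe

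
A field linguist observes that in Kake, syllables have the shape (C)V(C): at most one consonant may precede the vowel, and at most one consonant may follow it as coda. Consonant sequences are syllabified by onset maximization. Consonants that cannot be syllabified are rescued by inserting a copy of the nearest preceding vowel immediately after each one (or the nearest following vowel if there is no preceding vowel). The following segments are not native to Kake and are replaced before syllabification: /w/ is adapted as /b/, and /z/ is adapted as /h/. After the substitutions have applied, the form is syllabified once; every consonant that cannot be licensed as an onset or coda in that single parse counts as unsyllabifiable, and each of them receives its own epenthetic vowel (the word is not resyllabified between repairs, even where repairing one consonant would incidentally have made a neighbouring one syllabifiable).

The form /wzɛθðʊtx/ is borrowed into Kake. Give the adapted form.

bɛhɛθðʊtxʊ

Substitution: /w/ → /b/, /z/ → /h/, giving /bhɛθðʊtx/.
Syllabifying with onset maximization leaves /b/, /x/ stranded (at most one coda consonant is licensed; onsets are limited to one consonant).
Each unlicensed consonant becomes the onset of a new syllable: /b/ → /bɛ/, /x/ → /xʊ/.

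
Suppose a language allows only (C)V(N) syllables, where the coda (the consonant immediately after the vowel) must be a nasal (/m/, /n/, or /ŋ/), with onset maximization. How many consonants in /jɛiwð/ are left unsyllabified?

2

Syllabifying with onset maximization leaves /w/, /ð/ stranded (only a nasal (/m/, /n/, or /ŋ/) is licensed in coda position; onsets are limited to one consonant).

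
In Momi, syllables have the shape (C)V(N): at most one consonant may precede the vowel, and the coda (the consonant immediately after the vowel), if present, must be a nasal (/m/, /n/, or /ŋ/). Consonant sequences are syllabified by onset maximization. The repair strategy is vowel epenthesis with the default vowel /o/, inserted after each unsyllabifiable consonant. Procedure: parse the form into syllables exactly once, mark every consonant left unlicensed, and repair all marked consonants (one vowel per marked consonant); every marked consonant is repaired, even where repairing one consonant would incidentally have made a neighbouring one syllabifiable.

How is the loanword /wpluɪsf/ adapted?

wopoluɪsofo

Syllabifying with onset maximization leaves /w/, /p/, /s/, /f/ stranded (only a nasal (/m/, /n/, or /ŋ/) is licensed in coda position; onsets are limited to one consonant).
Inserting the epenthetic vowel yields /w/ → /wo/, /p/ → /po/, /s/ → /so/, /f/ → /fo/.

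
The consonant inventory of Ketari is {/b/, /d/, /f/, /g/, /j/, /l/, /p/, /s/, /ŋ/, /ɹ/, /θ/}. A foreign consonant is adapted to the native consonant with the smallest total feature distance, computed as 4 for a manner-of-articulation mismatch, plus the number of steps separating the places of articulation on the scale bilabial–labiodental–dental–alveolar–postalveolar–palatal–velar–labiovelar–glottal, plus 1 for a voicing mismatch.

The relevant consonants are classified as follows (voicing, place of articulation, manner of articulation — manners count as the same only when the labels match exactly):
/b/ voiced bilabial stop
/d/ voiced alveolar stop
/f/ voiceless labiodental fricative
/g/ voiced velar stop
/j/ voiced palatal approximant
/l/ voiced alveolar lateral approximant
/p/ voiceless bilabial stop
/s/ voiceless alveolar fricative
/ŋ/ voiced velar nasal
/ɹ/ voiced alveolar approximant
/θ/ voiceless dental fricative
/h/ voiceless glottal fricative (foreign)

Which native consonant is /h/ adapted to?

s

/s/ is closest: same manner (fricative), place distance 5 (glottal→alveolar), same voicing; total 5. Next closest is /θ/ at distance 6.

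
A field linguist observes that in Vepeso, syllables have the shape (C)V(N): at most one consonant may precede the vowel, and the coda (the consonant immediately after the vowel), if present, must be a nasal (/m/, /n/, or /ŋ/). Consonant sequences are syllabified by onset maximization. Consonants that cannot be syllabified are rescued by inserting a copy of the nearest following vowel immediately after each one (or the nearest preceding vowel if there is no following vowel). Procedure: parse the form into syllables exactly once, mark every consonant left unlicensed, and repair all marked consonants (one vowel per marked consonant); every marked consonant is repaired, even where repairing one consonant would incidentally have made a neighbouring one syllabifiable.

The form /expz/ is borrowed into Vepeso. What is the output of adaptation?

exepeze

Syllabifying with onset maximization leaves /x/, /p/, /z/ stranded (only a nasal (/m/, /n/, or /ŋ/) is licensed in coda position; onsets are limited to one consonant).
Inserting the epenthetic vowel yields /x/ → /xe/, /p/ → /pe/, /z/ → /ze/.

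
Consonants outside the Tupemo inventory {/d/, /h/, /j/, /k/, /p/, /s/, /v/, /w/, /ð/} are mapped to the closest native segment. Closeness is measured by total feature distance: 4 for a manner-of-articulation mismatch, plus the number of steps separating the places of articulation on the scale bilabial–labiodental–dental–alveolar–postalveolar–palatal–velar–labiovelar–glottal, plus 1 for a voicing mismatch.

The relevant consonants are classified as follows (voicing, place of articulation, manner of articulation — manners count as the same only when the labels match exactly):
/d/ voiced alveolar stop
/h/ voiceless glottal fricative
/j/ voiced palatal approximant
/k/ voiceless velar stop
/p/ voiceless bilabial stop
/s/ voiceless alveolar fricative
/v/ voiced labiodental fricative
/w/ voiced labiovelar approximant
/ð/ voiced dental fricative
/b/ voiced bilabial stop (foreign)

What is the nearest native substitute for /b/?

/p/ is closest: same manner (stop), place distance 0 (bilabial→bilabial), voicing differs (+1); total 1. Next closest is /d/ at distance 3.

p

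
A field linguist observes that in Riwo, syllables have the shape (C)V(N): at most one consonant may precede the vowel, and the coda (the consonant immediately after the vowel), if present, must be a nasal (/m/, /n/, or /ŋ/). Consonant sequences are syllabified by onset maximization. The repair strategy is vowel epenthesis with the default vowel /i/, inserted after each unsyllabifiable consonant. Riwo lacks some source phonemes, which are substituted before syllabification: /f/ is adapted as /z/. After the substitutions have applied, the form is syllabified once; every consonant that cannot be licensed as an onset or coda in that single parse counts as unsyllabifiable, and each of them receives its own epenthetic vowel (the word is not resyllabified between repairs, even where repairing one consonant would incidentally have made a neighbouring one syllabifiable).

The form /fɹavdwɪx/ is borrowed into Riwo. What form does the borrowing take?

ziɹavidiwɪxi

Substitution: /f/ → /z/, giving /zɹavdwɪx/.
The consonants /z/, /v/, /d/, /x/ cannot be parsed into a legal (C)V(N) syllable (only a nasal (/m/, /n/, or /ŋ/) is licensed in coda position; onsets are limited to one consonant).
Each unlicensed consonant becomes the onset of a new syllable: /z/ → /zi/, /v/ → /vi/, /d/ → /di/, /x/ → /xi/.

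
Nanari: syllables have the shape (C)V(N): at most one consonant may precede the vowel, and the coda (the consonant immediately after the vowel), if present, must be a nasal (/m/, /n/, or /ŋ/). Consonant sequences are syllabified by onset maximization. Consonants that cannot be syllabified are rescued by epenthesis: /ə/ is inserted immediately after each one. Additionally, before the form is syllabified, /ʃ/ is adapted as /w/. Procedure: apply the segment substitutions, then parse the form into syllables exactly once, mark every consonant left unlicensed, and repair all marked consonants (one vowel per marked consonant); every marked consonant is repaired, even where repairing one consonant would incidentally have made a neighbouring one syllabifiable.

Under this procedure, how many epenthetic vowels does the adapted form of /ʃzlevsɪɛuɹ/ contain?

After substitution the input is /wzlevsɪɛuɹ/.
The unsyllabifiable consonants are /w/, /z/, /v/, /ɹ/; each receives one epenthetic vowel.

4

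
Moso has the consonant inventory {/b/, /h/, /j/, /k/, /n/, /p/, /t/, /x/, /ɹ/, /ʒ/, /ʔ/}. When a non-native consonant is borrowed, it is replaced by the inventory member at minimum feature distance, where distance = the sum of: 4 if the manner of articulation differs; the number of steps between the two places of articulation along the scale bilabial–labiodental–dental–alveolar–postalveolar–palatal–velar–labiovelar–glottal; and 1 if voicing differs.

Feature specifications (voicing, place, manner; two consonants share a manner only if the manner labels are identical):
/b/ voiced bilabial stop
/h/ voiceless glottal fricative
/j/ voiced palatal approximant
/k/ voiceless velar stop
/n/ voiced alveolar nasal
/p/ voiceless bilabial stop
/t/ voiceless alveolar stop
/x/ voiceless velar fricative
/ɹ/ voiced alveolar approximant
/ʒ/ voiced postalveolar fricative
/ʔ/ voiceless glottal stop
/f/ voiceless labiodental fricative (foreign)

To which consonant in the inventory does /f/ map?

ʒ

/ʒ/ is closest: same manner (fricative), place distance 3 (labiodental→postalveolar), voicing differs (+1); total 4. Next closest is /p/ at distance 5.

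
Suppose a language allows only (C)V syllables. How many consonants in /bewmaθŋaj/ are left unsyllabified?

Under (C)V, the unsyllabifiable consonants are /w/, /θ/, /j/ (no codas are permitted; onsets are limited to one consonant).

3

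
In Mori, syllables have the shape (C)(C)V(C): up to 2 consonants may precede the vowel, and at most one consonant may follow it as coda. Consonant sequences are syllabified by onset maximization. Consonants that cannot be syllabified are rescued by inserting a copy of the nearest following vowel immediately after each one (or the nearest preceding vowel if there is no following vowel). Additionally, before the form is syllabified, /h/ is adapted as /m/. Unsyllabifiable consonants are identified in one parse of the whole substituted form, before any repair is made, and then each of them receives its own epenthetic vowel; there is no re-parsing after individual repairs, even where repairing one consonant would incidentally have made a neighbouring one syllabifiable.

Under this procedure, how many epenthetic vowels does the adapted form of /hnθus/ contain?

After substitution the input is /mnθus/.
The unsyllabifiable consonants are /m/; each receives one epenthetic vowel.

1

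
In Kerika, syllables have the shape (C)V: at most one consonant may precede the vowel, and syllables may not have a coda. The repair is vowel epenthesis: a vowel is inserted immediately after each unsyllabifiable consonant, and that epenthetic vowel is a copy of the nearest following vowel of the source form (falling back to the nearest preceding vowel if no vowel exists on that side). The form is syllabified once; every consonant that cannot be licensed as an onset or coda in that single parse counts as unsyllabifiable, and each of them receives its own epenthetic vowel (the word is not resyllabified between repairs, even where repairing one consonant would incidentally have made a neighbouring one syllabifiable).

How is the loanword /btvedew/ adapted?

betevedewe

The consonants /b/, /t/, /w/ cannot be parsed into a legal (C)V syllable (no codas are permitted; onsets are limited to one consonant).
Epenthesis after each stranded consonant: /b/ → /be/, /t/ → /te/, /w/ → /we/.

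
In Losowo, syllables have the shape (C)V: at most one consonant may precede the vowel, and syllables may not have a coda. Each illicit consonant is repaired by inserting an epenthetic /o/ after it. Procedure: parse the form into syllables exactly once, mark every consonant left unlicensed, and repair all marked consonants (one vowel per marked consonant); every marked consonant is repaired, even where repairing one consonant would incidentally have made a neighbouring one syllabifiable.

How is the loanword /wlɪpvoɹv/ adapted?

Under (C)V, the unsyllabifiable consonants are /w/, /p/, /ɹ/, /v/ (no codas are permitted; onsets are limited to one consonant).
Epenthesis after each stranded consonant: /w/ → /wo/, /p/ → /po/, /ɹ/ → /ɹo/, /v/ → /vo/.

wolɪpovoɹovo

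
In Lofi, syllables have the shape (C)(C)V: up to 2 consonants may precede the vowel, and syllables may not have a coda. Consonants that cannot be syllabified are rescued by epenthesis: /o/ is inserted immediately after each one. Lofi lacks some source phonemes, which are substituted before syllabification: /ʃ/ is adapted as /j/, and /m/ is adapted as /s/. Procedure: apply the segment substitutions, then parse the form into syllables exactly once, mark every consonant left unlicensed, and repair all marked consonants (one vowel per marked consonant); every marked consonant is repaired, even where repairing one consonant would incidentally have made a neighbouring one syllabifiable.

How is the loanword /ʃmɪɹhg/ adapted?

jsɪɹohogo

Substitution: /ʃ/ → /j/, /m/ → /s/, giving /jsɪɹhg/.
Under (C)(C)V, the unsyllabifiable consonants are /ɹ/, /h/, /g/ (no codas are permitted; onsets may contain at most 2 consonants).
Each unlicensed consonant becomes the onset of a new syllable: /ɹ/ → /ɹo/, /h/ → /ho/, /g/ → /go/.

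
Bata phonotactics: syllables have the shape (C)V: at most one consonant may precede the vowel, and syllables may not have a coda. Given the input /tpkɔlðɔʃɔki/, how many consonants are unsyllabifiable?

3

Syllabifying with onset maximization leaves /t/, /p/, /l/ stranded (no codas are permitted; onsets are limited to one consonant).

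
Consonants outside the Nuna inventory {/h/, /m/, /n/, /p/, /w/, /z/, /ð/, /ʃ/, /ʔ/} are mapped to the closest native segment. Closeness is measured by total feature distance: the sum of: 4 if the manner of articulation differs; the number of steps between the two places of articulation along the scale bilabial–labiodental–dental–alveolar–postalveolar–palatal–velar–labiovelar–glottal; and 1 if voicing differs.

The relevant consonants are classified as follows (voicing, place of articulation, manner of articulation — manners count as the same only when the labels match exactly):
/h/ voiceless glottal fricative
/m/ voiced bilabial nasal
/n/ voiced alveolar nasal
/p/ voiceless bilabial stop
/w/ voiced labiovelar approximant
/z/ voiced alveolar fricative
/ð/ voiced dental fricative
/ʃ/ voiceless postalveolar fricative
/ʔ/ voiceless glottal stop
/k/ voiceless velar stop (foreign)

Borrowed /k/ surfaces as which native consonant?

/ʔ/ is closest: same manner (stop), place distance 2 (velar→glottal), same voicing; total 2. Next closest is /h/ at distance 6.

ʔ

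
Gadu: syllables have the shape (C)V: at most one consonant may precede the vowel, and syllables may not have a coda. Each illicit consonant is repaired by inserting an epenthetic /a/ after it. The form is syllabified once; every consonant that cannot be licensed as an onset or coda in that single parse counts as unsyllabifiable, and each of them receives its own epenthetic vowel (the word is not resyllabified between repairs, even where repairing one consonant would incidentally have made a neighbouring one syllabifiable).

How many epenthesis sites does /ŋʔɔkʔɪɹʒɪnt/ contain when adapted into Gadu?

The unsyllabifiable consonants are /ŋ/, /k/, /ɹ/, /n/, /t/; each receives one epenthetic vowel.

5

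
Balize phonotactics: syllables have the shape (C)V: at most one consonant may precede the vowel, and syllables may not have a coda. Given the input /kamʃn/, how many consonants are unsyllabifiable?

Syllabifying with onset maximization leaves /m/, /ʃ/, /n/ stranded (no codas are permitted; onsets are limited to one consonant).

3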